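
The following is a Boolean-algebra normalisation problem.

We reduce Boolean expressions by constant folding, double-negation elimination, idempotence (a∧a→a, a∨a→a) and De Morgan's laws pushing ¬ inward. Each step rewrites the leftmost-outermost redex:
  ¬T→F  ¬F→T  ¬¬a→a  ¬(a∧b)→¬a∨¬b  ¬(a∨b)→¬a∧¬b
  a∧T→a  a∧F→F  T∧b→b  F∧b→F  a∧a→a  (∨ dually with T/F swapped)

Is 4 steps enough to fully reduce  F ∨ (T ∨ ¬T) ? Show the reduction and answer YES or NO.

Answer: YES — reaches normal form T in 2 ≤ 4 steps

Derivation:
  start: F ∨ (T ∨ ¬T)
  step 1: T ∨ ¬T
  step 2: T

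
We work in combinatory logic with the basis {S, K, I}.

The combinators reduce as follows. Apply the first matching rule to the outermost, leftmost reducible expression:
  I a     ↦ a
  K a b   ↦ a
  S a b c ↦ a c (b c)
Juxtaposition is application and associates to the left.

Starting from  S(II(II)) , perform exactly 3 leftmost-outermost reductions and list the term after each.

Answer: after 3 steps: SI

Derivation:
  start: S(II(II))
  [1] S(I(II))
  [2] S(II)
  [3] SI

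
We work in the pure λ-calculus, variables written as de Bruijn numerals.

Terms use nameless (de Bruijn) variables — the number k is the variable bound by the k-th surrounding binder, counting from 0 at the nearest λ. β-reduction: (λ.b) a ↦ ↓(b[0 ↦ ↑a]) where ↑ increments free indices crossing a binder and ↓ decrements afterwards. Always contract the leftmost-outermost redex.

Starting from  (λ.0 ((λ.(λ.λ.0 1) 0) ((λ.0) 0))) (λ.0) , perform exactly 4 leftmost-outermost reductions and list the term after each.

  start: (λ.0 ((λ.(λ.λ.0 1) 0) ((λ.0) 0))) (λ.0)
  step 1: (λ.0) ((λ.(λ.λ.0 1) 0) ((λ.0) (λ.0)))
  step 2: (λ.(λ.λ.0 1) 0) ((λ.0) (λ.0))
  step 3: (λ.λ.0 1) ((λ.0) (λ.0))
  step 4: λ.0 ((λ.0) (λ.0))

Answer: after 4 steps: λ.0 ((λ.0) (λ.0))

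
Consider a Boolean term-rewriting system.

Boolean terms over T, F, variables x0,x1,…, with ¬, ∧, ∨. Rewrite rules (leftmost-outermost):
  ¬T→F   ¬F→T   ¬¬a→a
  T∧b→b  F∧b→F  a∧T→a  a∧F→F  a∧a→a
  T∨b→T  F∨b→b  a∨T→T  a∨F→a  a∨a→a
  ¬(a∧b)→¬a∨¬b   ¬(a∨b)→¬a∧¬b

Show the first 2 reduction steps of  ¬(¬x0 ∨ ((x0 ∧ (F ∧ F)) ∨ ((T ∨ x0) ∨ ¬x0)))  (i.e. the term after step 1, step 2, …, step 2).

  start: ¬(¬x0 ∨ ((x0 ∧ (F ∧ F)) ∨ ((T ∨ x0) ∨ ¬x0)))
  →1  ¬¬x0 ∧ ¬((x0 ∧ (F ∧ F)) ∨ ((T ∨ x0) ∨ ¬x0))
  →2  x0 ∧ ¬((x0 ∧ (F ∧ F)) ∨ ((T ∨ x0) ∨ ¬x0))

Answer: after 2 steps: x0 ∧ ¬((x0 ∧ (F ∧ F)) ∨ ((T ∨ x0) ∨ ¬x0))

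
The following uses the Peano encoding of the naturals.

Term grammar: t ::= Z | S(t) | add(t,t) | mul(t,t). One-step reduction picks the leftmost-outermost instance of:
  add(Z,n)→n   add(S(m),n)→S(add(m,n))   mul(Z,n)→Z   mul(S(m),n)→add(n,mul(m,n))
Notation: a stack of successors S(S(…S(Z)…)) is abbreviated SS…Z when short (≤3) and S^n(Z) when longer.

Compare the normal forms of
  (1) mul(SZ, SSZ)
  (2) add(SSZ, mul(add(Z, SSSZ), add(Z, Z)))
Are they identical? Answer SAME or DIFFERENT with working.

Answer: SAME — A ⇓ SSZ, B ⇓ SSZ

Working:
Term A:
  start: mul(SZ, SSZ)
  →1  add(SSZ, mul(Z, SSZ))
  →2  S(add(SZ, mul(Z, SSZ)))
  →3  S(S(add(Z, mul(Z, SSZ))))
  →4  S(S(mul(Z, SSZ)))
  →5  SSZ

Term B:
  start: add(SSZ, mul(add(Z, SSSZ), add(Z, Z)))
  →1  S(add(SZ, mul(add(Z, SSSZ), add(Z, Z))))
  →2  S(S(add(Z, mul(add(Z, SSSZ), add(Z, Z)))))
  →3  S(S(mul(add(Z, SSSZ), add(Z, Z))))
  →4  S(S(mul(SSSZ, add(Z, Z))))
  →5  S(S(add(add(Z, Z), mul(SSZ, add(Z, Z)))))
  →6  S(S(add(Z, mul(SSZ, add(Z, Z)))))
  →7  S(S(mul(SSZ, add(Z, Z))))
  →8  S(S(add(add(Z, Z), mul(SZ, add(Z, Z)))))
  →9  S(S(add(Z, mul(SZ, add(Z, Z)))))
  →10  S(S(mul(SZ, add(Z, Z))))
  →11  S(S(add(add(Z, Z), mul(Z, add(Z, Z)))))
  →12  S(S(add(Z, mul(Z, add(Z, Z)))))
  →13  S(S(mul(Z, add(Z, Z))))
  →14  SSZ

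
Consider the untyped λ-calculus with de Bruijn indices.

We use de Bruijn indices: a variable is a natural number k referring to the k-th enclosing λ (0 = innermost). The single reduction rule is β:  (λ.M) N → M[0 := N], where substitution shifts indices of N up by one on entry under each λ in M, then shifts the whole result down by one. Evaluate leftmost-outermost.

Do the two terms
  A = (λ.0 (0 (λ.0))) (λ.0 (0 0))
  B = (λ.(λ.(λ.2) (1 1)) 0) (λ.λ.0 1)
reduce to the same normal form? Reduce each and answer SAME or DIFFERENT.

Answer: DIFFERENT — A ⇓ λ.0, B ⇓ λ.λ.0 1

Working:
Term A:
  start: (λ.0 (0 (λ.0))) (λ.0 (0 0))
  →1  (λ.0 (0 0)) ((λ.0 (0 0)) (λ.0))
  →2  (λ.0 (0 0)) (λ.0) ((λ.0 (0 0)) (λ.0) ((λ.0 (0 0)) (λ.0)))
  →3  (λ.0) ((λ.0) (λ.0)) ((λ.0 (0 0)) (λ.0) ((λ.0 (0 0)) (λ.0)))
  →4  (λ.0) (λ.0) ((λ.0 (0 0)) (λ.0) ((λ.0 (0 0)) (λ.0)))
  →5  (λ.0) ((λ.0 (0 0)) (λ.0) ((λ.0 (0 0)) (λ.0)))
  →6  (λ.0 (0 0)) (λ.0) ((λ.0 (0 0)) (λ.0))
  →7  (λ.0) ((λ.0) (λ.0)) ((λ.0 (0 0)) (λ.0))
  →8  (λ.0) (λ.0) ((λ.0 (0 0)) (λ.0))
  →9  (λ.0) ((λ.0 (0 0)) (λ.0))
  →10  (λ.0 (0 0)) (λ.0)
  →11  (λ.0) ((λ.0) (λ.0))
  →12  (λ.0) (λ.0)
  →13  λ.0

Term B:
  start: (λ.(λ.(λ.2) (1 1)) 0) (λ.λ.0 1)
  →1  (λ.(λ.λ.λ.0 1) ((λ.λ.0 1) (λ.λ.0 1))) (λ.λ.0 1)
  →2  (λ.λ.λ.0 1) ((λ.λ.0 1) (λ.λ.0 1))
  →3  λ.λ.0 1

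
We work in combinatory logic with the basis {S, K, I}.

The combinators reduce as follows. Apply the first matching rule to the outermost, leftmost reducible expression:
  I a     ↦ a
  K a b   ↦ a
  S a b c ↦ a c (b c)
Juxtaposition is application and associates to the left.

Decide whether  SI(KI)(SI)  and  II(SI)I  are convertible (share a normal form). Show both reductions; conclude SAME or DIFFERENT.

Answer: SAME — A ⇓ SII, B ⇓ SII

Working:
Term A:
  start: SI(KI)(SI)
  [1] I(SI)(KI(SI))
  [2] SI(KI(SI))
  [3] SII

Term B:
  start: II(SI)I
  [1] I(SI)I
  [2] SII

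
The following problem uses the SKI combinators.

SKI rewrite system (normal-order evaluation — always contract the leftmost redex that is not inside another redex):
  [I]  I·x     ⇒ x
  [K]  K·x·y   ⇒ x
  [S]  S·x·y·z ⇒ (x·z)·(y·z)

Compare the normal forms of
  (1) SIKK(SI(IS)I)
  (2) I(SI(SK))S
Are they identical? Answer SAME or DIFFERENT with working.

Term A:
  start: SIKK(SI(IS)I)
  step 1: IK(KK)(SI(IS)I)
  step 2: K(KK)(SI(IS)I)
  step 3: KK

Term B:
  start: I(SI(SK))S
  step 1: SI(SK)S
  step 2: IS(SKS)
  step 3: S(SKS)

Answer: DIFFERENT — A ⇓ KK, B ⇓ S(SKS)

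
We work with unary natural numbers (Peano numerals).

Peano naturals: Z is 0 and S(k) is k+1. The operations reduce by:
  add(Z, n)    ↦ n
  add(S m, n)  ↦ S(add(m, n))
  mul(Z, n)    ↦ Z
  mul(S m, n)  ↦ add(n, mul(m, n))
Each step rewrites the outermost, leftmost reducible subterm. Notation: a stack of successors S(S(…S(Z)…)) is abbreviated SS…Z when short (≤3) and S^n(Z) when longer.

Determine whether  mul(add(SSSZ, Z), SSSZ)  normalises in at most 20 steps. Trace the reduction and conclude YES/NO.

Answer: YES — reaches normal form S^9(Z) in 20 ≤ 20 steps

Derivation:
  start: mul(add(SSSZ, Z), SSSZ)
  [1] mul(S(add(SSZ, Z)), SSSZ)
  [2] add(SSSZ, mul(add(SSZ, Z), SSSZ))
  [3] S(add(SSZ, mul(add(SSZ, Z), SSSZ)))
  [4] S(S(add(SZ, mul(add(SSZ, Z), SSSZ))))
  [5] S(S(S(add(Z, mul(add(SSZ, Z), SSSZ)))))
  [6] S(S(S(mul(add(SSZ, Z), SSSZ))))
  [7] S(S(S(mul(S(add(SZ, Z)), SSSZ))))
  [8] S(S(S(add(SSSZ, mul(add(SZ, Z), SSSZ)))))
  [9] S(S(S(S(add(SSZ, mul(add(SZ, Z), SSSZ))))))
  [10] S(S(S(S(S(add(SZ, mul(add(SZ, Z), SSSZ)))))))
  [11] S(S(S(S(S(S(add(Z, mul(add(SZ, Z), SSSZ))))))))
  [12] S(S(S(S(S(S(mul(add(SZ, Z), SSSZ)))))))
  [13] S(S(S(S(S(S(mul(S(add(Z, Z)), SSSZ)))))))
  [14] S(S(S(S(S(S(add(SSSZ, mul(add(Z, Z), SSSZ))))))))
  [15] S(S(S(S(S(S(S(add(SSZ, mul(add(Z, Z), SSSZ)))))))))
  [16] S(S(S(S(S(S(S(S(add(SZ, mul(add(Z, Z), SSSZ))))))))))
  [17] S(S(S(S(S(S(S(S(S(add(Z, mul(add(Z, Z), SSSZ)))))))))))
  [18] S(S(S(S(S(S(S(S(S(mul(add(Z, Z), SSSZ))))))))))
  [19] S(S(S(S(S(S(S(S(S(mul(Z, SSSZ))))))))))
  [20] S^9(Z)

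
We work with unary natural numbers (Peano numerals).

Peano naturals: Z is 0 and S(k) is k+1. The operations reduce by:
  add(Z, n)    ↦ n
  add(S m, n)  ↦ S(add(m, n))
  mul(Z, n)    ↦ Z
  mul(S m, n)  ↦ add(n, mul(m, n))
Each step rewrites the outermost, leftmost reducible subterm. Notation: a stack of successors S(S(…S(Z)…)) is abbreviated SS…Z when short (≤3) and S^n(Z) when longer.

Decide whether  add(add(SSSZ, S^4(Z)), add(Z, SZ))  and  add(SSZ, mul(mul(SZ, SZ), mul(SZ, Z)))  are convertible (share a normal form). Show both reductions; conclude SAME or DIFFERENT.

Answer: DIFFERENT — A ⇓ S^8(Z), B ⇓ SSZ

Reduction:
Term A:
  start: add(add(SSSZ, S^4(Z)), add(Z, SZ))
  step 1: add(S(add(SSZ, S^4(Z))), add(Z, SZ))
  step 2: S(add(add(SSZ, S^4(Z)), add(Z, SZ)))
  step 3: S(add(S(add(SZ, S^4(Z))), add(Z, SZ)))
  step 4: S(S(add(add(SZ, S^4(Z)), add(Z, SZ))))
  step 5: S(S(add(S(add(Z, S^4(Z))), add(Z, SZ))))
  step 6: S(S(S(add(add(Z, S^4(Z)), add(Z, SZ)))))
  step 7: S(S(S(add(S^4(Z), add(Z, SZ)))))
  step 8: S(S(S(S(add(SSSZ, add(Z, SZ))))))
  step 9: S(S(S(S(S(add(SSZ, add(Z, SZ)))))))
  step 10: S(S(S(S(S(S(add(SZ, add(Z, SZ))))))))
  step 11: S(S(S(S(S(S(S(add(Z, add(Z, SZ)))))))))
  step 12: S(S(S(S(S(S(S(add(Z, SZ))))))))
  step 13: S^8(Z)

Term B:
  start: add(SSZ, mul(mul(SZ, SZ), mul(SZ, Z)))
  step 1: S(add(SZ, mul(mul(SZ, SZ), mul(SZ, Z))))
  step 2: S(S(add(Z, mul(mul(SZ, SZ), mul(SZ, Z)))))
  step 3: S(S(mul(mul(SZ, SZ), mul(SZ, Z))))
  step 4: S(S(mul(add(SZ, mul(Z, SZ)), mul(SZ, Z))))
  step 5: S(S(mul(S(add(Z, mul(Z, SZ))), mul(SZ, Z))))
  step 6: S(S(add(mul(SZ, Z), mul(add(Z, mul(Z, SZ)), mul(SZ, Z)))))
  step 7: S(S(add(add(Z, mul(Z, Z)), mul(add(Z, mul(Z, SZ)), mul(SZ, Z)))))
  step 8: S(S(add(mul(Z, Z), mul(add(Z, mul(Z, SZ)), mul(SZ, Z)))))
  step 9: S(S(add(Z, mul(add(Z, mul(Z, SZ)), mul(SZ, Z)))))
  step 10: S(S(mul(add(Z, mul(Z, SZ)), mul(SZ, Z))))
  step 11: S(S(mul(mul(Z, SZ), mul(SZ, Z))))
  step 12: S(S(mul(Z, mul(SZ, Z))))
  step 13: SSZ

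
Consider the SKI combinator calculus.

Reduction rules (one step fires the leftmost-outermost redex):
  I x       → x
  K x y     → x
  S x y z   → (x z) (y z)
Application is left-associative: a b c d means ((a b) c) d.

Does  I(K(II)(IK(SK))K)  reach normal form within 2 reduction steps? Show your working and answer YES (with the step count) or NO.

  start: I(K(II)(IK(SK))K)
  step 1: K(II)(IK(SK))K
  step 2: IIK

Answer: NO — after 2 steps the term is IIK, not yet normal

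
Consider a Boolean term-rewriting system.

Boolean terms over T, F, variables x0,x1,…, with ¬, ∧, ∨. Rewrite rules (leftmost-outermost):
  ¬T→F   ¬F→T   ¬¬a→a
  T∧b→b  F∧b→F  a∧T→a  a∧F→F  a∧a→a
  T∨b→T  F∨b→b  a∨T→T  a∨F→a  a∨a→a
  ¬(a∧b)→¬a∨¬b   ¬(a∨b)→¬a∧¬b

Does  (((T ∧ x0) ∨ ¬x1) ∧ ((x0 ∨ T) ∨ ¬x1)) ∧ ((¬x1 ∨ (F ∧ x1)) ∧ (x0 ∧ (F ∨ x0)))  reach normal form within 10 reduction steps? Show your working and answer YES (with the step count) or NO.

  start: (((T ∧ x0) ∨ ¬x1) ∧ ((x0 ∨ T) ∨ ¬x1)) ∧ ((¬x1 ∨ (F ∧ x1)) ∧ (x0 ∧ (F ∨ x0)))
  [1] ((x0 ∨ ¬x1) ∧ ((x0 ∨ T) ∨ ¬x1)) ∧ ((¬x1 ∨ (F ∧ x1)) ∧ (x0 ∧ (F ∨ x0)))
  [2] ((x0 ∨ ¬x1) ∧ (T ∨ ¬x1)) ∧ ((¬x1 ∨ (F ∧ x1)) ∧ (x0 ∧ (F ∨ x0)))
  [3] ((x0 ∨ ¬x1) ∧ T) ∧ ((¬x1 ∨ (F ∧ x1)) ∧ (x0 ∧ (F ∨ x0)))
  [4] (x0 ∨ ¬x1) ∧ ((¬x1 ∨ (F ∧ x1)) ∧ (x0 ∧ (F ∨ x0)))
  [5] (x0 ∨ ¬x1) ∧ ((¬x1 ∨ F) ∧ (x0 ∧ (F ∨ x0)))
  [6] (x0 ∨ ¬x1) ∧ (¬x1 ∧ (x0 ∧ (F ∨ x0)))
  [7] (x0 ∨ ¬x1) ∧ (¬x1 ∧ (x0 ∧ x0))
  [8] (x0 ∨ ¬x1) ∧ (¬x1 ∧ x0)

Answer: YES — reaches normal form (x0 ∨ ¬x1) ∧ (¬x1 ∧ x0) in 8 ≤ 10 steps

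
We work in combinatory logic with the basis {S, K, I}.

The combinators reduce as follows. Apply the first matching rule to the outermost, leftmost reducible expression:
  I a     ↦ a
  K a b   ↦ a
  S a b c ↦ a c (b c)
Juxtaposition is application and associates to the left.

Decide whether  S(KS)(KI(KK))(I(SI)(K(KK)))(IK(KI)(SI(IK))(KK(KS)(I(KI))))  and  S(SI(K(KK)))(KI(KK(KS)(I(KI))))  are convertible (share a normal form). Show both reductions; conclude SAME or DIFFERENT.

Answer: SAME — A ⇓ S(SI(K(KK)))I, B ⇓ S(SI(K(KK)))I

Derivation:
Term A:
  start: S(KS)(KI(KK))(I(SI)(K(KK)))(IK(KI)(SI(IK))(KK(KS)(I(KI))))
  step 1: KS(I(SI)(K(KK)))(KI(KK)(I(SI)(K(KK))))(IK(KI)(SI(IK))(KK(KS)(I(KI))))
  step 2: S(KI(KK)(I(SI)(K(KK))))(IK(KI)(SI(IK))(KK(KS)(I(KI))))
  step 3: S(I(I(SI)(K(KK))))(IK(KI)(SI(IK))(KK(KS)(I(KI))))
  step 4: S(I(SI)(K(KK)))(IK(KI)(SI(IK))(KK(KS)(I(KI))))
  step 5: S(SI(K(KK)))(IK(KI)(SI(IK))(KK(KS)(I(KI))))
  step 6: S(SI(K(KK)))(K(KI)(SI(IK))(KK(KS)(I(KI))))
  step 7: S(SI(K(KK)))(KI(KK(KS)(I(KI))))
  step 8: S(SI(K(KK)))I

Term B:
  start: S(SI(K(KK)))(KI(KK(KS)(I(KI))))
  step 1: S(SI(K(KK)))I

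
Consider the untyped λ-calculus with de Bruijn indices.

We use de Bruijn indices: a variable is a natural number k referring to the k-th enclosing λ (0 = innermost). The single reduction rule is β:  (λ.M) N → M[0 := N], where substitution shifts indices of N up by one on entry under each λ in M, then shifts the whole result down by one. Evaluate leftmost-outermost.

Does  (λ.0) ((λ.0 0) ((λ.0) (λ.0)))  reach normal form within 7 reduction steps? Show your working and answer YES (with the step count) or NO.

Answer: YES — reaches normal form λ.0 in 5 ≤ 7 steps

Working:
  start: (λ.0) ((λ.0 0) ((λ.0) (λ.0)))
  step 1: (λ.0 0) ((λ.0) (λ.0))
  step 2: (λ.0) (λ.0) ((λ.0) (λ.0))
  step 3: (λ.0) ((λ.0) (λ.0))
  step 4: (λ.0) (λ.0)
  step 5: λ.0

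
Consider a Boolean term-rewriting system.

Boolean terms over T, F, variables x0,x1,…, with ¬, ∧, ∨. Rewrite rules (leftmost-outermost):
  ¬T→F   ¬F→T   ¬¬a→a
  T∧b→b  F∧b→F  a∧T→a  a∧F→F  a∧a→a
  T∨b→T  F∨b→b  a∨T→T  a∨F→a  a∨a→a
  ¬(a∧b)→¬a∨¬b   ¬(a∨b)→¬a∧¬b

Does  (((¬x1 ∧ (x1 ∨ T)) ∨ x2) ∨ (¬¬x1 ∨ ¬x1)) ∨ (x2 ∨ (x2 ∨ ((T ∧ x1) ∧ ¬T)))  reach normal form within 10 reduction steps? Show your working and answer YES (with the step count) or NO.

  start: (((¬x1 ∧ (x1 ∨ T)) ∨ x2) ∨ (¬¬x1 ∨ ¬x1)) ∨ (x2 ∨ (x2 ∨ ((T ∧ x1) ∧ ¬T)))
  [1] (((¬x1 ∧ T) ∨ x2) ∨ (¬¬x1 ∨ ¬x1)) ∨ (x2 ∨ (x2 ∨ ((T ∧ x1) ∧ ¬T)))
  [2] ((¬x1 ∨ x2) ∨ (¬¬x1 ∨ ¬x1)) ∨ (x2 ∨ (x2 ∨ ((T ∧ x1) ∧ ¬T)))
  [3] ((¬x1 ∨ x2) ∨ (x1 ∨ ¬x1)) ∨ (x2 ∨ (x2 ∨ ((T ∧ x1) ∧ ¬T)))
  [4] ((¬x1 ∨ x2) ∨ (x1 ∨ ¬x1)) ∨ (x2 ∨ (x2 ∨ (x1 ∧ ¬T)))
  [5] ((¬x1 ∨ x2) ∨ (x1 ∨ ¬x1)) ∨ (x2 ∨ (x2 ∨ (x1 ∧ F)))
  [6] ((¬x1 ∨ x2) ∨ (x1 ∨ ¬x1)) ∨ (x2 ∨ (x2 ∨ F))
  [7] ((¬x1 ∨ x2) ∨ (x1 ∨ ¬x1)) ∨ (x2 ∨ x2)
  [8] ((¬x1 ∨ x2) ∨ (x1 ∨ ¬x1)) ∨ x2

Answer: YES — reaches normal form ((¬x1 ∨ x2) ∨ (x1 ∨ ¬x1)) ∨ x2 in 8 ≤ 10 steps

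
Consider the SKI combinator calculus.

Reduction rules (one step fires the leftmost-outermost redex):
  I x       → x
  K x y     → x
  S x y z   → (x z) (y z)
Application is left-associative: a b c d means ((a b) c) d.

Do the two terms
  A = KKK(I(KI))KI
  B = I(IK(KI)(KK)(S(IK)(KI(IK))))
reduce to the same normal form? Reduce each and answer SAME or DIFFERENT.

Answer: SAME — A ⇓ I, B ⇓ I

Derivation:
Term A:
  start: KKK(I(KI))KI
  →1  K(I(KI))KI
  →2  I(KI)I
  →3  KII
  →4  I

Term B:
  start: I(IK(KI)(KK)(S(IK)(KI(IK))))
  →1  IK(KI)(KK)(S(IK)(KI(IK)))
  →2  K(KI)(KK)(S(IK)(KI(IK)))
  →3  KI(S(IK)(KI(IK)))
  →4  I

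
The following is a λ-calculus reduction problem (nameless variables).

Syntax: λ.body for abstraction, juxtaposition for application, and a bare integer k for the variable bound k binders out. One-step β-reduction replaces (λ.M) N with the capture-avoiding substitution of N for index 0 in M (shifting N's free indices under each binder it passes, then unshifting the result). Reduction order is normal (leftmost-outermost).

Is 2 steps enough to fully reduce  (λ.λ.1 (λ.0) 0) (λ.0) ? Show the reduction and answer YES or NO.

Answer: NO — after 2 steps the term is λ.(λ.0) 0, not yet normal

Reduction:
  start: (λ.λ.1 (λ.0) 0) (λ.0)
  →1  λ.(λ.0) (λ.0) 0
  →2  λ.(λ.0) 0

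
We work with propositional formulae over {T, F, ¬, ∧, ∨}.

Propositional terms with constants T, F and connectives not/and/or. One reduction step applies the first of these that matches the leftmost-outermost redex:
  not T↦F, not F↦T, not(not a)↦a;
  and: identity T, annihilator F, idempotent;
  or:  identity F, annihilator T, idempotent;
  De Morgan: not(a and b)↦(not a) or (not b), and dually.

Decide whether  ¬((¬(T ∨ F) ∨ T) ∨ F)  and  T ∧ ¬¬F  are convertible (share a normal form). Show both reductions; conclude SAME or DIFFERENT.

Term A:
  start: ¬((¬(T ∨ F) ∨ T) ∨ F)
  step 1: ¬(¬(T ∨ F) ∨ T) ∧ ¬F
  step 2: (¬¬(T ∨ F) ∧ ¬T) ∧ ¬F
  step 3: ((T ∨ F) ∧ ¬T) ∧ ¬F
  step 4: (T ∧ ¬T) ∧ ¬F
  step 5: ¬T ∧ ¬F
  step 6: F ∧ ¬F
  step 7: F

Term B:
  start: T ∧ ¬¬F
  step 1: ¬¬F
  step 2: F

Answer: SAME — A ⇓ F, B ⇓ F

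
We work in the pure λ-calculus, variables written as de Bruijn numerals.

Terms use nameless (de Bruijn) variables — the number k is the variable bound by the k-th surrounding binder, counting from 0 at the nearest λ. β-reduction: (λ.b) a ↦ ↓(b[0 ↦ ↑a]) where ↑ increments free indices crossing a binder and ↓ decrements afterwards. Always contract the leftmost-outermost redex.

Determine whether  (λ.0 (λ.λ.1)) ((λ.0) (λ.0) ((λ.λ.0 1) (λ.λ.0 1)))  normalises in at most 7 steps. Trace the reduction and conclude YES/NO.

  start: (λ.0 (λ.λ.1)) ((λ.0) (λ.0) ((λ.λ.0 1) (λ.λ.0 1)))
  step 1: (λ.0) (λ.0) ((λ.λ.0 1) (λ.λ.0 1)) (λ.λ.1)
  step 2: (λ.0) ((λ.λ.0 1) (λ.λ.0 1)) (λ.λ.1)
  step 3: (λ.λ.0 1) (λ.λ.0 1) (λ.λ.1)
  step 4: (λ.0 (λ.λ.0 1)) (λ.λ.1)
  step 5: (λ.λ.1) (λ.λ.0 1)
  step 6: λ.λ.λ.0 1

Answer: YES — reaches normal form λ.λ.λ.0 1 in 6 ≤ 7 steps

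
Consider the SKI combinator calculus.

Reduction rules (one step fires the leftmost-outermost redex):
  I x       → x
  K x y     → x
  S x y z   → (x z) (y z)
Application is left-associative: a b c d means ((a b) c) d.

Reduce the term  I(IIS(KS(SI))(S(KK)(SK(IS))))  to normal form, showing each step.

Answer: normal form = SS(S(KK)(SKS))  (in 5 steps)

Derivation:
  start: I(IIS(KS(SI))(S(KK)(SK(IS))))
  →1  IIS(KS(SI))(S(KK)(SK(IS)))
  →2  IS(KS(SI))(S(KK)(SK(IS)))
  →3  S(KS(SI))(S(KK)(SK(IS)))
  →4  SS(S(KK)(SK(IS)))
  →5  SS(S(KK)(SKS))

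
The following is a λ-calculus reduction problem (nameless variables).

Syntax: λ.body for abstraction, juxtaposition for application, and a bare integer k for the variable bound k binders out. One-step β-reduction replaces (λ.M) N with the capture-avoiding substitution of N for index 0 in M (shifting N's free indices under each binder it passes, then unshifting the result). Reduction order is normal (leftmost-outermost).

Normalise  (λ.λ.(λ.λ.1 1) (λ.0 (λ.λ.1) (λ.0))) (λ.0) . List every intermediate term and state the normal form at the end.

  start: (λ.λ.(λ.λ.1 1) (λ.0 (λ.λ.1) (λ.0))) (λ.0)
  [1] λ.(λ.λ.1 1) (λ.0 (λ.λ.1) (λ.0))
  [2] λ.λ.(λ.0 (λ.λ.1) (λ.0)) (λ.0 (λ.λ.1) (λ.0))
  [3] λ.λ.(λ.0 (λ.λ.1) (λ.0)) (λ.λ.1) (λ.0)
  [4] λ.λ.(λ.λ.1) (λ.λ.1) (λ.0) (λ.0)
  [5] λ.λ.(λ.λ.λ.1) (λ.0) (λ.0)
  [6] λ.λ.(λ.λ.1) (λ.0)
  [7] λ.λ.λ.λ.0

Answer: normal form = λ.λ.λ.λ.0  (in 7 steps)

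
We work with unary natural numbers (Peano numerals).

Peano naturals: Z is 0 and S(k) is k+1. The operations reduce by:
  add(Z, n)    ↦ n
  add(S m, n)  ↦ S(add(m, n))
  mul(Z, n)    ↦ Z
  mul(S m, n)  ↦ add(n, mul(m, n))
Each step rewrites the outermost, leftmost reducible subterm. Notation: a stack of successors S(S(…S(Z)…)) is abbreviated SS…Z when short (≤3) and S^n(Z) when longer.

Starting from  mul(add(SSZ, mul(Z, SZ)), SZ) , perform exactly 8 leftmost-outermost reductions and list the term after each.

Answer: after 8 steps: S(S(mul(add(Z, mul(Z, SZ)), SZ)))

Derivation:
  start: mul(add(SSZ, mul(Z, SZ)), SZ)
  →1  mul(S(add(SZ, mul(Z, SZ))), SZ)
  →2  add(SZ, mul(add(SZ, mul(Z, SZ)), SZ))
  →3  S(add(Z, mul(add(SZ, mul(Z, SZ)), SZ)))
  →4  S(mul(add(SZ, mul(Z, SZ)), SZ))
  →5  S(mul(S(add(Z, mul(Z, SZ))), SZ))
  →6  S(add(SZ, mul(add(Z, mul(Z, SZ)), SZ)))
  →7  S(S(add(Z, mul(add(Z, mul(Z, SZ)), SZ))))
  →8  S(S(mul(add(Z, mul(Z, SZ)), SZ)))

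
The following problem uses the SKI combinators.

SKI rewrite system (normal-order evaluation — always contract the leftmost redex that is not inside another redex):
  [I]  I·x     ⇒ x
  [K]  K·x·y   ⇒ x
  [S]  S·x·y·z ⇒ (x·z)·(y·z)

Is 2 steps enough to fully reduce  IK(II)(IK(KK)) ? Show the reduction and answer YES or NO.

Answer: NO — after 2 steps the term is II, not yet normal

Working:
  start: IK(II)(IK(KK))
  →1  K(II)(IK(KK))
  →2  II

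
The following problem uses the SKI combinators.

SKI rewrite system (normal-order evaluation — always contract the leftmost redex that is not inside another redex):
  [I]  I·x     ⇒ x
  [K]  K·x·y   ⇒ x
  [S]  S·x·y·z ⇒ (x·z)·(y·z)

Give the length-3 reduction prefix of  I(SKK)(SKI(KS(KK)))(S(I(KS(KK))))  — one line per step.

  start: I(SKK)(SKI(KS(KK)))(S(I(KS(KK))))
  [1] SKK(SKI(KS(KK)))(S(I(KS(KK))))
  [2] K(SKI(KS(KK)))(K(SKI(KS(KK))))(S(I(KS(KK))))
  [3] SKI(KS(KK))(S(I(KS(KK))))

Answer: after 3 steps: SKI(KS(KK))(S(I(KS(KK))))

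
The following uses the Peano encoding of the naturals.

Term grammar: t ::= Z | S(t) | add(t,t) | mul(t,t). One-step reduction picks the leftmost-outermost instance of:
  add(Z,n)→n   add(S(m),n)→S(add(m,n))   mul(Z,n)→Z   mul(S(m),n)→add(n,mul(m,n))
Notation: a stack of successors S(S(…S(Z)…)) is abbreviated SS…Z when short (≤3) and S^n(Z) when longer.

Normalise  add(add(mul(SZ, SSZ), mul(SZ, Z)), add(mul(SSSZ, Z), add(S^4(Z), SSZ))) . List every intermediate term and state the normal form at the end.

  start: add(add(mul(SZ, SSZ), mul(SZ, Z)), add(mul(SSSZ, Z), add(S^4(Z), SSZ)))
  →1  add(add(add(SSZ, mul(Z, SSZ)), mul(SZ, Z)), add(mul(SSSZ, Z), add(S^4(Z), SSZ)))
  →2  add(add(S(add(SZ, mul(Z, SSZ))), mul(SZ, Z)), add(mul(SSSZ, Z), add(S^4(Z), SSZ)))
  →3  add(S(add(add(SZ, mul(Z, SSZ)), mul(SZ, Z))), add(mul(SSSZ, Z), add(S^4(Z), SSZ)))
  →4  S(add(add(add(SZ, mul(Z, SSZ)), mul(SZ, Z)), add(mul(SSSZ, Z), add(S^4(Z), SSZ))))
  →5  S(add(add(S(add(Z, mul(Z, SSZ))), mul(SZ, Z)), add(mul(SSSZ, Z), add(S^4(Z), SSZ))))
  →6  S(add(S(add(add(Z, mul(Z, SSZ)), mul(SZ, Z))), add(mul(SSSZ, Z), add(S^4(Z), SSZ))))
  →7  S(S(add(add(add(Z, mul(Z, SSZ)), mul(SZ, Z)), add(mul(SSSZ, Z), add(S^4(Z), SSZ)))))
  →8  S(S(add(add(mul(Z, SSZ), mul(SZ, Z)), add(mul(SSSZ, Z), add(S^4(Z), SSZ)))))
  →9  S(S(add(add(Z, mul(SZ, Z)), add(mul(SSSZ, Z), add(S^4(Z), SSZ)))))
  →10  S(S(add(mul(SZ, Z), add(mul(SSSZ, Z), add(S^4(Z), SSZ)))))
  →11  S(S(add(add(Z, mul(Z, Z)), add(mul(SSSZ, Z), add(S^4(Z), SSZ)))))
  →12  S(S(add(mul(Z, Z), add(mul(SSSZ, Z), add(S^4(Z), SSZ)))))
  →13  S(S(add(Z, add(mul(SSSZ, Z), add(S^4(Z), SSZ)))))
  →14  S(S(add(mul(SSSZ, Z), add(S^4(Z), SSZ))))
  →15  S(S(add(add(Z, mul(SSZ, Z)), add(S^4(Z), SSZ))))
  →16  S(S(add(mul(SSZ, Z), add(S^4(Z), SSZ))))
  →17  S(S(add(add(Z, mul(SZ, Z)), add(S^4(Z), SSZ))))
  →18  S(S(add(mul(SZ, Z), add(S^4(Z), SSZ))))
  →19  S(S(add(add(Z, mul(Z, Z)), add(S^4(Z), SSZ))))
  →20  S(S(add(mul(Z, Z), add(S^4(Z), SSZ))))
  →21  S(S(add(Z, add(S^4(Z), SSZ))))
  →22  S(S(add(S^4(Z), SSZ)))
  →23  S(S(S(add(SSSZ, SSZ))))
  →24  S(S(S(S(add(SSZ, SSZ)))))
  →25  S(S(S(S(S(add(SZ, SSZ))))))
  →26  S(S(S(S(S(S(add(Z, SSZ)))))))
  →27  S^8(Z)

Answer: normal form = S^8(Z)  (in 27 steps)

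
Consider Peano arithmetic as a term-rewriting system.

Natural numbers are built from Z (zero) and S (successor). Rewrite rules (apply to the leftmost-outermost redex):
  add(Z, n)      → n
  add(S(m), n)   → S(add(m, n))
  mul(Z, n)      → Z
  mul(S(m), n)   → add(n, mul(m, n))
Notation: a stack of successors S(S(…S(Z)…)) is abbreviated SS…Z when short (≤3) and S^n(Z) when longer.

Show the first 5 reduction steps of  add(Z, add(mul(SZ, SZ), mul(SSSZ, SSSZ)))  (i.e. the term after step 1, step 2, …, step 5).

  start: add(Z, add(mul(SZ, SZ), mul(SSSZ, SSSZ)))
  step 1: add(mul(SZ, SZ), mul(SSSZ, SSSZ))
  step 2: add(add(SZ, mul(Z, SZ)), mul(SSSZ, SSSZ))
  step 3: add(S(add(Z, mul(Z, SZ))), mul(SSSZ, SSSZ))
  step 4: S(add(add(Z, mul(Z, SZ)), mul(SSSZ, SSSZ)))
  step 5: S(add(mul(Z, SZ), mul(SSSZ, SSSZ)))

Answer: after 5 steps: S(add(mul(Z, SZ), mul(SSSZ, SSSZ)))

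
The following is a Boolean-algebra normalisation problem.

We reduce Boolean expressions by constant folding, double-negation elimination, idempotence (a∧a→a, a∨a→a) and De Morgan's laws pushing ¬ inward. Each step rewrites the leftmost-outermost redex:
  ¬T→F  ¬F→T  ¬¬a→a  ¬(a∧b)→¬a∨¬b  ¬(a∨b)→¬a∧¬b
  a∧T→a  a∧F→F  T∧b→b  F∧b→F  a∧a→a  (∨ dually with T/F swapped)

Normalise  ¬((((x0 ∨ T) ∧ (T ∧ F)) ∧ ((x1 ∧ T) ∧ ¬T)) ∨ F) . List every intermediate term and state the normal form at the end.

  start: ¬((((x0 ∨ T) ∧ (T ∧ F)) ∧ ((x1 ∧ T) ∧ ¬T)) ∨ F)
  →1  ¬(((x0 ∨ T) ∧ (T ∧ F)) ∧ ((x1 ∧ T) ∧ ¬T)) ∧ ¬F
  →2  (¬((x0 ∨ T) ∧ (T ∧ F)) ∨ ¬((x1 ∧ T) ∧ ¬T)) ∧ ¬F
  →3  ((¬(x0 ∨ T) ∨ ¬(T ∧ F)) ∨ ¬((x1 ∧ T) ∧ ¬T)) ∧ ¬F
  →4  (((¬x0 ∧ ¬T) ∨ ¬(T ∧ F)) ∨ ¬((x1 ∧ T) ∧ ¬T)) ∧ ¬F
  →5  (((¬x0 ∧ F) ∨ ¬(T ∧ F)) ∨ ¬((x1 ∧ T) ∧ ¬T)) ∧ ¬F
  →6  ((F ∨ ¬(T ∧ F)) ∨ ¬((x1 ∧ T) ∧ ¬T)) ∧ ¬F
  →7  (¬(T ∧ F) ∨ ¬((x1 ∧ T) ∧ ¬T)) ∧ ¬F
  →8  ((¬T ∨ ¬F) ∨ ¬((x1 ∧ T) ∧ ¬T)) ∧ ¬F
  →9  ((F ∨ ¬F) ∨ ¬((x1 ∧ T) ∧ ¬T)) ∧ ¬F
  →10  (¬F ∨ ¬((x1 ∧ T) ∧ ¬T)) ∧ ¬F
  →11  (T ∨ ¬((x1 ∧ T) ∧ ¬T)) ∧ ¬F
  →12  T ∧ ¬F
  →13  ¬F
  →14  T

Answer: normal form = T  (in 14 steps)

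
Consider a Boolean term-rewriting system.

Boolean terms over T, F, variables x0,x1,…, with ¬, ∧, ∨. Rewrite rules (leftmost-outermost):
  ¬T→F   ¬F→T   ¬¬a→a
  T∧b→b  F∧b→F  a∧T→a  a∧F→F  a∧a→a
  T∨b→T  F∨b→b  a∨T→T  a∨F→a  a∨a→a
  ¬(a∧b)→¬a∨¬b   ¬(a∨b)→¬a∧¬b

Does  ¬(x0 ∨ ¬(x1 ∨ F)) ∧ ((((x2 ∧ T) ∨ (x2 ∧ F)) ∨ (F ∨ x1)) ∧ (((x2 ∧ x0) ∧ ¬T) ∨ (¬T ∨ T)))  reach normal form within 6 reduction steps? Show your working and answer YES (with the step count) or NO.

Answer: NO — after 6 steps the term is (¬x0 ∧ x1) ∧ ((x2 ∨ (F ∨ x1)) ∧ (((x2 ∧ x0) ∧ ¬T) ∨ (¬T ∨ T))), not yet normal

Reduction:
  start: ¬(x0 ∨ ¬(x1 ∨ F)) ∧ ((((x2 ∧ T) ∨ (x2 ∧ F)) ∨ (F ∨ x1)) ∧ (((x2 ∧ x0) ∧ ¬T) ∨ (¬T ∨ T)))
  →1  (¬x0 ∧ ¬¬(x1 ∨ F)) ∧ ((((x2 ∧ T) ∨ (x2 ∧ F)) ∨ (F ∨ x1)) ∧ (((x2 ∧ x0) ∧ ¬T) ∨ (¬T ∨ T)))
  →2  (¬x0 ∧ (x1 ∨ F)) ∧ ((((x2 ∧ T) ∨ (x2 ∧ F)) ∨ (F ∨ x1)) ∧ (((x2 ∧ x0) ∧ ¬T) ∨ (¬T ∨ T)))
  →3  (¬x0 ∧ x1) ∧ ((((x2 ∧ T) ∨ (x2 ∧ F)) ∨ (F ∨ x1)) ∧ (((x2 ∧ x0) ∧ ¬T) ∨ (¬T ∨ T)))
  →4  (¬x0 ∧ x1) ∧ (((x2 ∨ (x2 ∧ F)) ∨ (F ∨ x1)) ∧ (((x2 ∧ x0) ∧ ¬T) ∨ (¬T ∨ T)))
  →5  (¬x0 ∧ x1) ∧ (((x2 ∨ F) ∨ (F ∨ x1)) ∧ (((x2 ∧ x0) ∧ ¬T) ∨ (¬T ∨ T)))
  →6  (¬x0 ∧ x1) ∧ ((x2 ∨ (F ∨ x1)) ∧ (((x2 ∧ x0) ∧ ¬T) ∨ (¬T ∨ T)))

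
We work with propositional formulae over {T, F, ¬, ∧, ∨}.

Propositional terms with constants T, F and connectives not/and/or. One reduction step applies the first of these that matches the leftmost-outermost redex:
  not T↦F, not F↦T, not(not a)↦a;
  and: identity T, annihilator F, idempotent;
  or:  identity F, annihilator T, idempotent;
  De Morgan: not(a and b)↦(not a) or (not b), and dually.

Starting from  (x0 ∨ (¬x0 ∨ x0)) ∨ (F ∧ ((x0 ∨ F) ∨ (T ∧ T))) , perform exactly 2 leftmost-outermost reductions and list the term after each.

  start: (x0 ∨ (¬x0 ∨ x0)) ∨ (F ∧ ((x0 ∨ F) ∨ (T ∧ T)))
  [1] (x0 ∨ (¬x0 ∨ x0)) ∨ F
  [2] x0 ∨ (¬x0 ∨ x0)

Answer: after 2 steps: x0 ∨ (¬x0 ∨ x0)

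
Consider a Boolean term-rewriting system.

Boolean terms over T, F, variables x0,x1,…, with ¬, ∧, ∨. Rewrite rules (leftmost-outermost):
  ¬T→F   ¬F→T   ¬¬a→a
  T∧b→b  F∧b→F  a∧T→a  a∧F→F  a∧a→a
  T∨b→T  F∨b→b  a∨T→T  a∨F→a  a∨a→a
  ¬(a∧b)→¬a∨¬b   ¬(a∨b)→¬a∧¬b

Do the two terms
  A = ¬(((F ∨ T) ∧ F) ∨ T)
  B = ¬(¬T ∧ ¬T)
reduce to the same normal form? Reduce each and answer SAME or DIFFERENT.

Answer: DIFFERENT — A ⇓ F, B ⇓ T

Reduction:
Term A:
  start: ¬(((F ∨ T) ∧ F) ∨ T)
  step 1: ¬((F ∨ T) ∧ F) ∧ ¬T
  step 2: (¬(F ∨ T) ∨ ¬F) ∧ ¬T
  step 3: ((¬F ∧ ¬T) ∨ ¬F) ∧ ¬T
  step 4: ((T ∧ ¬T) ∨ ¬F) ∧ ¬T
  step 5: (¬T ∨ ¬F) ∧ ¬T
  step 6: (F ∨ ¬F) ∧ ¬T
  step 7: ¬F ∧ ¬T
  step 8: T ∧ ¬T
  step 9: ¬T
  step 10: F

Term B:
  start: ¬(¬T ∧ ¬T)
  step 1: ¬¬T ∨ ¬¬T
  step 2: ¬¬T
  step 3: T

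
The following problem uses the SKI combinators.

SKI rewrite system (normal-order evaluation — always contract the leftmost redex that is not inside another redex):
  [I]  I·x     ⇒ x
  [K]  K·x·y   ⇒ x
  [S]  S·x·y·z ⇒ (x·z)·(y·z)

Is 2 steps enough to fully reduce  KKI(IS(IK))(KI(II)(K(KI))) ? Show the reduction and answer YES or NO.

  start: KKI(IS(IK))(KI(II)(K(KI)))
  step 1: K(IS(IK))(KI(II)(K(KI)))
  step 2: IS(IK)

Answer: NO — after 2 steps the term is IS(IK), not yet normal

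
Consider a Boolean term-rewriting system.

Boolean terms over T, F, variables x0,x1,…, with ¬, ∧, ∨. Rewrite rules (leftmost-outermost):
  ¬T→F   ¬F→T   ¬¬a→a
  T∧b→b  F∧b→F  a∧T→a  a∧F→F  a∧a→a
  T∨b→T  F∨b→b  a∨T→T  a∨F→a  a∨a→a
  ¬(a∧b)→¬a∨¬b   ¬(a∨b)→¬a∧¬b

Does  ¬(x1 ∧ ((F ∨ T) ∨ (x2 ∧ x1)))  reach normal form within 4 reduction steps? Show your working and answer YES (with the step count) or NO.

Answer: NO — after 4 steps the term is ¬x1 ∨ ((T ∧ ¬T) ∧ ¬(x2 ∧ x1)), not yet normal

Derivation:
  start: ¬(x1 ∧ ((F ∨ T) ∨ (x2 ∧ x1)))
  →1  ¬x1 ∨ ¬((F ∨ T) ∨ (x2 ∧ x1))
  →2  ¬x1 ∨ (¬(F ∨ T) ∧ ¬(x2 ∧ x1))
  →3  ¬x1 ∨ ((¬F ∧ ¬T) ∧ ¬(x2 ∧ x1))
  →4  ¬x1 ∨ ((T ∧ ¬T) ∧ ¬(x2 ∧ x1))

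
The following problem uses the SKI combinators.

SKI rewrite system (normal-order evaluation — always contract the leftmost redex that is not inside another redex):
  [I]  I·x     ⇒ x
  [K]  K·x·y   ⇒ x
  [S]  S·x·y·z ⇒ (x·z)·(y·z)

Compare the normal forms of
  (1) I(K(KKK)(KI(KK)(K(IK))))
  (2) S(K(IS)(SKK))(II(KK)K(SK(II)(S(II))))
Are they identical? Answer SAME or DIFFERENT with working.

Answer: DIFFERENT — A ⇓ K, B ⇓ SS(K(SI))

Derivation:
Term A:
  start: I(K(KKK)(KI(KK)(K(IK))))
  [1] K(KKK)(KI(KK)(K(IK)))
  [2] KKK
  [3] K

Term B:
  start: S(K(IS)(SKK))(II(KK)K(SK(II)(S(II))))
  [1] S(IS)(II(KK)K(SK(II)(S(II))))
  [2] SS(II(KK)K(SK(II)(S(II))))
  [3] SS(I(KK)K(SK(II)(S(II))))
  [4] SS(KKK(SK(II)(S(II))))
  [5] SS(K(SK(II)(S(II))))
  [6] SS(K(K(S(II))(II(S(II)))))
  [7] SS(K(S(II)))
  [8] SS(K(SI))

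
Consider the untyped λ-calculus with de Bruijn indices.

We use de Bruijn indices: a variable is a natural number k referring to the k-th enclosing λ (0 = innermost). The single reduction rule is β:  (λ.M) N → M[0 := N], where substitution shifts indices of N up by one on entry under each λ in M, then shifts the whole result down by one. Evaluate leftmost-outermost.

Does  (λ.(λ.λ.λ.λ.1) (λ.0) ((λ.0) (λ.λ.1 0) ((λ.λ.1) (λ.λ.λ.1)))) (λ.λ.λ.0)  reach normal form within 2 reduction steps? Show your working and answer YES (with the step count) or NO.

Answer: NO — after 2 steps the term is (λ.λ.λ.1) ((λ.0) (λ.λ.1 0) ((λ.λ.1) (λ.λ.λ.1))), not yet normal

Reduction:
  start: (λ.(λ.λ.λ.λ.1) (λ.0) ((λ.0) (λ.λ.1 0) ((λ.λ.1) (λ.λ.λ.1)))) (λ.λ.λ.0)
  step 1: (λ.λ.λ.λ.1) (λ.0) ((λ.0) (λ.λ.1 0) ((λ.λ.1) (λ.λ.λ.1)))
  step 2: (λ.λ.λ.1) ((λ.0) (λ.λ.1 0) ((λ.λ.1) (λ.λ.λ.1)))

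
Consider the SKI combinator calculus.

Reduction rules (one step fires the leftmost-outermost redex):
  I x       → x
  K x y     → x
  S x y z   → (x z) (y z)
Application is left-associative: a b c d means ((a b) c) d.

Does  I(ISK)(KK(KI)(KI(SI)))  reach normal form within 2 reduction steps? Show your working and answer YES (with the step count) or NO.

Answer: NO — after 2 steps the term is SK(KK(KI)(KI(SI))), not yet normal

Derivation:
  start: I(ISK)(KK(KI)(KI(SI)))
  step 1: ISK(KK(KI)(KI(SI)))
  step 2: SK(KK(KI)(KI(SI)))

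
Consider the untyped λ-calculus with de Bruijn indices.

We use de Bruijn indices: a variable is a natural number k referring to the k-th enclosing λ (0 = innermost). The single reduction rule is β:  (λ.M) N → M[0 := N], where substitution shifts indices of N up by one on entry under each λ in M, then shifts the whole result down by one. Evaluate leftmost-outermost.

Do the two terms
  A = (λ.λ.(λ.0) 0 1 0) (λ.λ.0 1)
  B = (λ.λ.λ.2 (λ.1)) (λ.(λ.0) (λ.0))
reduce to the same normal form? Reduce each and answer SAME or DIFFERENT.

Answer: DIFFERENT — A ⇓ λ.0 (λ.λ.0 1) 0, B ⇓ λ.λ.λ.0

Working:
Term A:
  start: (λ.λ.(λ.0) 0 1 0) (λ.λ.0 1)
  [1] λ.(λ.0) 0 (λ.λ.0 1) 0
  [2] λ.0 (λ.λ.0 1) 0

Term B:
  start: (λ.λ.λ.2 (λ.1)) (λ.(λ.0) (λ.0))
  [1] λ.λ.(λ.(λ.0) (λ.0)) (λ.1)
  [2] λ.λ.(λ.0) (λ.0)
  [3] λ.λ.λ.0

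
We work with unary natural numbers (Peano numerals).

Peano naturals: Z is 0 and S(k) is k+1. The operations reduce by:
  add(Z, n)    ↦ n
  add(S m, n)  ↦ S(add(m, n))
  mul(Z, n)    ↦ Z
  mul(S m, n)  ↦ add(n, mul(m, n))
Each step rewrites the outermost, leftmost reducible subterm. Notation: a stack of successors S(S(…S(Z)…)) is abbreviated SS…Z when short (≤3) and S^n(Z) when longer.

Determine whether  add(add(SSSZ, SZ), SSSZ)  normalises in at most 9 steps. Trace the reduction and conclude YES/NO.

  start: add(add(SSSZ, SZ), SSSZ)
  →1  add(S(add(SSZ, SZ)), SSSZ)
  →2  S(add(add(SSZ, SZ), SSSZ))
  →3  S(add(S(add(SZ, SZ)), SSSZ))
  →4  S(S(add(add(SZ, SZ), SSSZ)))
  →5  S(S(add(S(add(Z, SZ)), SSSZ)))
  →6  S(S(S(add(add(Z, SZ), SSSZ))))
  →7  S(S(S(add(SZ, SSSZ))))
  →8  S(S(S(S(add(Z, SSSZ)))))
  →9  S^7(Z)

Answer: YES — reaches normal form S^7(Z) in 9 ≤ 9 steps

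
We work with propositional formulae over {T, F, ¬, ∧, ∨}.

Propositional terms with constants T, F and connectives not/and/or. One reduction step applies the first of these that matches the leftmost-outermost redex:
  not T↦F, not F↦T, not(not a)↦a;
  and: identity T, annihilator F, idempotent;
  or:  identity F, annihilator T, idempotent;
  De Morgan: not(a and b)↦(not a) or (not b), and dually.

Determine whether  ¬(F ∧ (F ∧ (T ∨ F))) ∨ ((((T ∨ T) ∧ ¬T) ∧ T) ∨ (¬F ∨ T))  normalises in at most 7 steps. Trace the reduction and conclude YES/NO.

  start: ¬(F ∧ (F ∧ (T ∨ F))) ∨ ((((T ∨ T) ∧ ¬T) ∧ T) ∨ (¬F ∨ T))
  →1  (¬F ∨ ¬(F ∧ (T ∨ F))) ∨ ((((T ∨ T) ∧ ¬T) ∧ T) ∨ (¬F ∨ T))
  →2  (T ∨ ¬(F ∧ (T ∨ F))) ∨ ((((T ∨ T) ∧ ¬T) ∧ T) ∨ (¬F ∨ T))
  →3  T ∨ ((((T ∨ T) ∧ ¬T) ∧ T) ∨ (¬F ∨ T))
  →4  T

Answer: YES — reaches normal form T in 4 ≤ 7 steps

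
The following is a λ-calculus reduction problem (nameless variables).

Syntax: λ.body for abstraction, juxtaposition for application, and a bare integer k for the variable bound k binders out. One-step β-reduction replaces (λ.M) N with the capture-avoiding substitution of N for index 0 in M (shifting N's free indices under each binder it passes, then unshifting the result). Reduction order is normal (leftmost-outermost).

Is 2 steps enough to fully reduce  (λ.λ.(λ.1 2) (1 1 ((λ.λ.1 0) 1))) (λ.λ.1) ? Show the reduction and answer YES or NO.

  start: (λ.λ.(λ.1 2) (1 1 ((λ.λ.1 0) 1))) (λ.λ.1)
  →1  λ.(λ.1 (λ.λ.1)) ((λ.λ.1) (λ.λ.1) ((λ.λ.1 0) (λ.λ.1)))
  →2  λ.0 (λ.λ.1)

Answer: YES — reaches normal form λ.0 (λ.λ.1) in 2 ≤ 2 steps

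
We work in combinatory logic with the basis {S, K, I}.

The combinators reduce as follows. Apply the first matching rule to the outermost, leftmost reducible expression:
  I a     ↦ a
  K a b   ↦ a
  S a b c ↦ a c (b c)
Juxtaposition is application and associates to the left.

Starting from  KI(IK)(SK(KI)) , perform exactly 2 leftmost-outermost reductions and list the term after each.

Answer: after 2 steps: SK(KI)

Working:
  start: KI(IK)(SK(KI))
  [1] I(SK(KI))
  [2] SK(KI)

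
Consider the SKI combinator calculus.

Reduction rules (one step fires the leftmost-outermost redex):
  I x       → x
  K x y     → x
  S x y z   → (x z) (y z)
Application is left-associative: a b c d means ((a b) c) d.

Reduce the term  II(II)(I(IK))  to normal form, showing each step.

  start: II(II)(I(IK))
  [1] I(II)(I(IK))
  [2] II(I(IK))
  [3] I(I(IK))
  [4] I(IK)
  [5] IK
  [6] K

Answer: normal form = K  (in 6 steps)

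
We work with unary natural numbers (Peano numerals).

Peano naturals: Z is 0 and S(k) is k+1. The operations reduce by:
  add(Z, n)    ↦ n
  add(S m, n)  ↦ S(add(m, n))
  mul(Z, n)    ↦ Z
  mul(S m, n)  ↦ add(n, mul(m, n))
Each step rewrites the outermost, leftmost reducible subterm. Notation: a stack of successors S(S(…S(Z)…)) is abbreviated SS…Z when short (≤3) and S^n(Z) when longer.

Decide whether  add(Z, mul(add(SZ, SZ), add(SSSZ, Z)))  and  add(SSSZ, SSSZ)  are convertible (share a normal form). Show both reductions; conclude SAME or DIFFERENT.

Term A:
  start: add(Z, mul(add(SZ, SZ), add(SSSZ, Z)))
  →1  mul(add(SZ, SZ), add(SSSZ, Z))
  →2  mul(S(add(Z, SZ)), add(SSSZ, Z))
  →3  add(add(SSSZ, Z), mul(add(Z, SZ), add(SSSZ, Z)))
  →4  add(S(add(SSZ, Z)), mul(add(Z, SZ), add(SSSZ, Z)))
  →5  S(add(add(SSZ, Z), mul(add(Z, SZ), add(SSSZ, Z))))
  →6  S(add(S(add(SZ, Z)), mul(add(Z, SZ), add(SSSZ, Z))))
  →7  S(S(add(add(SZ, Z), mul(add(Z, SZ), add(SSSZ, Z)))))
  →8  S(S(add(S(add(Z, Z)), mul(add(Z, SZ), add(SSSZ, Z)))))
  →9  S(S(S(add(add(Z, Z), mul(add(Z, SZ), add(SSSZ, Z))))))
  →10  S(S(S(add(Z, mul(add(Z, SZ), add(SSSZ, Z))))))
  →11  S(S(S(mul(add(Z, SZ), add(SSSZ, Z)))))
  →12  S(S(S(mul(SZ, add(SSSZ, Z)))))
  →13  S(S(S(add(add(SSSZ, Z), mul(Z, add(SSSZ, Z))))))
  →14  S(S(S(add(S(add(SSZ, Z)), mul(Z, add(SSSZ, Z))))))
  →15  S(S(S(S(add(add(SSZ, Z), mul(Z, add(SSSZ, Z)))))))
  →16  S(S(S(S(add(S(add(SZ, Z)), mul(Z, add(SSSZ, Z)))))))
  →17  S(S(S(S(S(add(add(SZ, Z), mul(Z, add(SSSZ, Z))))))))
  →18  S(S(S(S(S(add(S(add(Z, Z)), mul(Z, add(SSSZ, Z))))))))
  →19  S(S(S(S(S(S(add(add(Z, Z), mul(Z, add(SSSZ, Z)))))))))
  →20  S(S(S(S(S(S(add(Z, mul(Z, add(SSSZ, Z)))))))))
  →21  S(S(S(S(S(S(mul(Z, add(SSSZ, Z))))))))
  →22  S^6(Z)

Term B:
  start: add(SSSZ, SSSZ)
  →1  S(add(SSZ, SSSZ))
  →2  S(S(add(SZ, SSSZ)))
  →3  S(S(S(add(Z, SSSZ))))
  →4  S^6(Z)

Answer: SAME — A ⇓ S^6(Z), B ⇓ S^6(Z)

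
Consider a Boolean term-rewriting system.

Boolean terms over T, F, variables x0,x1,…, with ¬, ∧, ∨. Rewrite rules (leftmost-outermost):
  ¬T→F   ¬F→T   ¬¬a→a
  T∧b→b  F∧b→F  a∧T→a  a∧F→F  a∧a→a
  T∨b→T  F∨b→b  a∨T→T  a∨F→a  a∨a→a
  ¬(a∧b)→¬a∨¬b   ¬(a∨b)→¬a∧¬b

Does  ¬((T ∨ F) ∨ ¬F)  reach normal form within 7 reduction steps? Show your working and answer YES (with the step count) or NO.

  start: ¬((T ∨ F) ∨ ¬F)
  [1] ¬(T ∨ F) ∧ ¬¬F
  [2] (¬T ∧ ¬F) ∧ ¬¬F
  [3] (F ∧ ¬F) ∧ ¬¬F
  [4] F ∧ ¬¬F
  [5] F

Answer: YES — reaches normal form F in 5 ≤ 7 steps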